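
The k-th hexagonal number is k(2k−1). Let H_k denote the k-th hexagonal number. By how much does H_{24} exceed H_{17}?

24·(2·24 − 1) = 1128 and 17·(2·17 − 1) = 561.
Difference: 1128 − 561 = 567.

567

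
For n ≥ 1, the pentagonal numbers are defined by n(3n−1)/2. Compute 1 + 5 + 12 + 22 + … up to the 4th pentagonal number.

40

Σ i(3i−1)/2 = (3Σi² − Σi) / 2 over i = 1..4.
Σi = 10 and Σi² = 30.
(3·30 − 1·10) / 2 = 80/2 = 40.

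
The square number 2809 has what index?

We need n² = 2809, so n = √2809 = 53.

53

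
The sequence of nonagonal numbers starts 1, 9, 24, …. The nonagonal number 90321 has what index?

Set n(7n−5)/2 = 90321, giving 7n² − 5n − 180642 = 0.
The discriminant is 25 + 56·90321 = 5058001, and √5058001 = 2249.
So n = (5 + 2249) / 14 = 2254/14 = 161.

161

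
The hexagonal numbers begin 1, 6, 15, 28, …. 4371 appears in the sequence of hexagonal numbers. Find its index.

Set n(2n−1) = 4371, giving 2n² − n − 4371 = 0.
So n = (1 + 187) / 4 = 188/4 = 47.

47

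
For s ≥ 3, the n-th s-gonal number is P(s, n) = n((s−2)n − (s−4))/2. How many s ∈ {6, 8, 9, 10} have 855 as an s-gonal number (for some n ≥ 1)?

s = 6: P(6, 20) = 780 and P(6, 21) = 861; 855 is not s-gonal.
s = 8: P(8, 17) = 833 and P(8, 18) = 936; 855 is not s-gonal.
s = 9: P(9, 15) = 750 and P(9, 16) = 856; 855 is not s-gonal.
s = 10: P(10, 15) = 855. ✓
Hits: s ∈ {10} → 1.

1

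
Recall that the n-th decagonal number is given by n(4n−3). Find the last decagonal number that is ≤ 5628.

Solve n(4n−3) ≤ 5628 for integer n.
n = 37 gives 5365 ≤ 5628, while n = 38 gives 5662 > 5628; so the answer is 5365.

5365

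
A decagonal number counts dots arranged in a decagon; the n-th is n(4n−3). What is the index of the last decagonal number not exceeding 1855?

21

Solve n(4n−3) ≤ 1855 for integer n.
n = 21 gives 1701 ≤ 1855, while n = 22 gives 1870 > 1855; so the answer is index 21.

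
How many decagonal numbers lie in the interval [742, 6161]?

The n-th decagonal number is n(4n−3).
Smallest index with value ≥ 742: n = 14 (giving 742).
Largest index with value ≤ 6161: n = 39 (giving 5967).
Indices 14 through 39: 26 terms.

26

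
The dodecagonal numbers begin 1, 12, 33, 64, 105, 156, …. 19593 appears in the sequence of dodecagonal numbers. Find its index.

63

Set n(5n−4) = 19593, giving 5n² − 4n − 19593 = 0.
The discriminant is 16 + 20·19593 = 391876, and √391876 = 626.
So n = (4 + 626) / 10 = 630/10 = 63.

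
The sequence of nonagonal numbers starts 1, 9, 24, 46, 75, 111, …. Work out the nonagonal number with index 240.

240·(7·240 − 5)/2 = 240·1675/2 = 201000.

201000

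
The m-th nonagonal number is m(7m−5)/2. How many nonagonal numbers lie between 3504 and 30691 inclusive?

The n-th nonagonal number is n(7n−5)/2.
Smallest index with value ≥ 3504: n = 32 (giving 3504).
Largest index with value ≤ 30691: n = 94 (giving 30691).
Indices 32 through 94: 63 terms.

63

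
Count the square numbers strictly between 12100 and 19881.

The n-th square number is n².
Smallest index with value > 12100: n = 111 (giving 12321).
Largest index with value < 19881: n = 140 (giving 19600).
Indices 111 through 140: 30 terms.

30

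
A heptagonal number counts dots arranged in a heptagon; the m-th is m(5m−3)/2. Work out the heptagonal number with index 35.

3010

The 35th heptagonal number is n(5n−3)/2 with n = 35.
35·(5·35 − 3)/2 = 35·172/2 = 35·86 = 3010.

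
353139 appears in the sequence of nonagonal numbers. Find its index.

Set n(7n−5)/2 = 353139, giving 7n² − 5n − 706278 = 0.
The discriminant is 25 + 56·353139 = 19775809, and √19775809 = 4447.
So n = (5 + 4447) / 14 = 4452/14 = 318.
Check: 318·(7·318 − 5)/2 = 353139. ✓

318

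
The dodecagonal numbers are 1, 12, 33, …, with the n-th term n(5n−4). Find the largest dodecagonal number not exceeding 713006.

Solve n(5n−4) ≤ 713006 for integer n.
n = 378 gives 712908 ≤ 713006, while n = 379 gives 716689 > 713006; so the answer is 712908.

712908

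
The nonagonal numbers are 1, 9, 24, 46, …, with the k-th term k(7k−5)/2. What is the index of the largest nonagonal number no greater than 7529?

46

Solve n(7n−5)/2 ≤ 7529 for integer n.
n = 46 gives 7291 ≤ 7529, while n = 47 gives 7614 > 7529; so the answer is index 46.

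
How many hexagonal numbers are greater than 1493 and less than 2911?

The n-th hexagonal number is n(2n−1).
Smallest index with value > 1493: n = 28 (giving 1540).
Largest index with value < 2911: n = 38 (giving 2850).
Indices 28 through 38: 11 terms.

11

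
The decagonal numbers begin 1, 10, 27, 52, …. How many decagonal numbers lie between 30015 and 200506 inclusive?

138

The n-th decagonal number is n(4n−3).
Smallest index with value ≥ 30015: n = 87 (giving 30015).
Largest index with value ≤ 200506: n = 224 (giving 200032).
Indices 87 through 224: 138 terms.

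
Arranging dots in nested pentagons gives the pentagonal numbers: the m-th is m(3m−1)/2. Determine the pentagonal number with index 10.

145

The 10th pentagonal number is n(3n−1)/2 with n = 10.
10·(3·10 − 1)/2 = 10·29/2 = 145.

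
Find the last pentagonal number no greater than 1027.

Solve n(3n−1)/2 ≤ 1027 for integer n.
n = 26 gives 1001 ≤ 1027, while n = 27 gives 1080 > 1027; so the answer is 1001.

1001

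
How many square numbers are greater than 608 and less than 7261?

The n-th square number is n².
Smallest index with value > 608: n = 25 (giving 625).
Largest index with value < 7261: n = 85 (giving 7225).
Indices 25 through 85: 61 terms.

61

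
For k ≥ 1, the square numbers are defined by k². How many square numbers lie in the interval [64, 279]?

The n-th square number is n².
Smallest index with value ≥ 64: n = 8 (giving 64).
Largest index with value ≤ 279: n = 16 (giving 256).
Indices 8 through 16: 9 terms.

9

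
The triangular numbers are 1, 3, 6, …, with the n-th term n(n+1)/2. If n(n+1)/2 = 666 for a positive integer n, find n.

Set n(n+1)/2 = 666, giving n² + n − 1332 = 0.
The discriminant is 1 + 8·666 = 5329, and √5329 = 73.
So n = (-1 + 73) / 2 = 72/2 = 36.

36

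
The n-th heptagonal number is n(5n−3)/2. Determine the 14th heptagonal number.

The 14th heptagonal number is n(5n−3)/2 with n = 14.
14·(5·14 − 3)/2 = 14·67/2 = 469.

469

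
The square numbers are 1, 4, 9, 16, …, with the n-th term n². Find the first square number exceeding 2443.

2500

Solve n² > 2443 for integer n.
The largest n with value ≤ 2443 is 49 (since 2401 ≤ 2443 < 2500), so the first above is n = 50, value 2500.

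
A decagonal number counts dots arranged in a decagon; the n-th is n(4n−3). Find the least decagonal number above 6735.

Solve n(4n−3) > 6735 for integer n.
The largest n with value ≤ 6735 is 41 (since 6601 ≤ 6735 < 6930), so the first above is n = 42, value 6930.

6930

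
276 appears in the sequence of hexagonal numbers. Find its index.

Set n(2n−1) = 276, giving 2n² − n − 276 = 0.
The discriminant is 1 + 8·276 = 2209, and √2209 = 47.
So n = (1 + 47) / 4 = 48/4 = 12.

12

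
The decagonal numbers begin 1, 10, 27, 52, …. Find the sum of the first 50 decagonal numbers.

Σ i(4i−3) = 4Σi² − 3Σi over i = 1..50.
Σi = 1275 and Σi² = 42925.
4·42925 − 3·1275 = 167875.

167875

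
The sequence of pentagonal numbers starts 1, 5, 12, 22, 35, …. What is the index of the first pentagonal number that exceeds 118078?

281

Solve n(3n−1)/2 > 118078 for integer n.
The largest n with value ≤ 118078 is 280 (since 117460 ≤ 118078 < 118301), so the first above is n = 281, value 118301.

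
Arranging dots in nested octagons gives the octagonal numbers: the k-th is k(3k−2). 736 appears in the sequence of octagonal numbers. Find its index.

16

Set n(3n−2) = 736, giving 3n² − 2n − 736 = 0.
The discriminant is 4 + 12·736 = 8836, and √8836 = 94.
So n = (2 + 94) / 6 = 96/6 = 16.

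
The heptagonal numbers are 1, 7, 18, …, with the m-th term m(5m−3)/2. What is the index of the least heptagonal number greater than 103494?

204

Solve n(5n−3)/2 > 103494 for integer n.
The largest n with value ≤ 103494 is 203 (since 102718 ≤ 103494 < 103734), so the first above is n = 204, value 103734.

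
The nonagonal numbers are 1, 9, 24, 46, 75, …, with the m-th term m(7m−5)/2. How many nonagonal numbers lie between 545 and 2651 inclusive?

The n-th nonagonal number is n(7n−5)/2.
Smallest index with value ≥ 545: n = 13 (giving 559).
Largest index with value ≤ 2651: n = 27 (giving 2484).
Indices 13 through 27: 15 terms.

15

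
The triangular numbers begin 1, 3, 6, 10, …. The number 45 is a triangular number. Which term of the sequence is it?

9

Set n(n+1)/2 = 45, giving n² + n − 90 = 0.
The discriminant is 1 + 8·45 = 361, and √361 = 19.
So n = (-1 + 19) / 2 = 18/2 = 9.
Check: 9·10/2 = 45. ✓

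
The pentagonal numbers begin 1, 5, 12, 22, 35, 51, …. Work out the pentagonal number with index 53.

53·(3·53 − 1)/2 = 53·158/2 = 53·79 = 4187.

4187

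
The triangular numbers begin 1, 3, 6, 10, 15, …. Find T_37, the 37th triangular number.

703

37·38/2 = 1406/2 = 703.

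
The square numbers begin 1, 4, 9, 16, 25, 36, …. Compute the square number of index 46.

2116

46² = 2116.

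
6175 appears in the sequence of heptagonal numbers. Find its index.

Set n(5n−3)/2 = 6175, giving 5n² − 3n − 12350 = 0.
So n = (3 + 497) / 10 = 500/10 = 50.

50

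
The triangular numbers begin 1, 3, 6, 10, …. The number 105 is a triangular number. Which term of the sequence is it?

Set n(n+1)/2 = 105, giving n² + n − 210 = 0.
The discriminant is 1 + 8·105 = 841, and √841 = 29.
So n = (-1 + 29) / 2 = 28/2 = 14.

14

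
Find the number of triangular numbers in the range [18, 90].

7

The n-th triangular number is n(n+1)/2.
Smallest index with value ≥ 18: n = 6 (giving 21).
Largest index with value ≤ 90: n = 12 (giving 78).
Indices 6 through 12: 7 terms.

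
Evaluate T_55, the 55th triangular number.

The 55th triangular number is n(n+1)/2 with n = 55.
55·56/2 = 3080/2 = 1540.

1540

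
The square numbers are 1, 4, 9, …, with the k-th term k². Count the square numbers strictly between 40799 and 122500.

The n-th square number is n².
Smallest index with value > 40799: n = 202 (giving 40804).
Largest index with value < 122500: n = 349 (giving 121801).
Indices 202 through 349: 148 terms.

148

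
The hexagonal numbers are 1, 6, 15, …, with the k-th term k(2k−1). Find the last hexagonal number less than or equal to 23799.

23653

Solve n(2n−1) ≤ 23799 for integer n.
n = 109 gives 23653 ≤ 23799, while n = 110 gives 24090 > 23799; so the answer is 23653.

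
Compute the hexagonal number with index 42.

42·(2·42 − 1) = 42·83 = 3486.

3486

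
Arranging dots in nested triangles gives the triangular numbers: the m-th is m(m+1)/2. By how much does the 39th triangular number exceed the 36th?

39·40/2 = 780 and 36·37/2 = 666.
Difference: 780 − 666 = 114.

114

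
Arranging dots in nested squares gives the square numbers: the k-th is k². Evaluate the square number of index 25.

625

The 25th square number is n² with n = 25.
25² = 625.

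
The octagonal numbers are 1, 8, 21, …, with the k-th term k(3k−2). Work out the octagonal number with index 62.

11408

62·(3·62 − 2) = 62·184 = 11408.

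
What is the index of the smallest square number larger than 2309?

49

Solve n² > 2309 for integer n.
The largest n with value ≤ 2309 is 48 (since 2304 ≤ 2309 < 2401), so the first above is n = 49, value 2401.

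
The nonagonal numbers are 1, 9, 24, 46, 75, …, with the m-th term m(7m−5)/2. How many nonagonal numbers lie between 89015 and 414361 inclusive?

185

The n-th nonagonal number is n(7n−5)/2.
Smallest index with value ≥ 89015: n = 160 (giving 89200).
Largest index with value ≤ 414361: n = 344 (giving 413316).
Indices 160 through 344: 185 terms.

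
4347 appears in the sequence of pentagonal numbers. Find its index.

54

Set n(3n−1)/2 = 4347, giving 3n² − n − 8694 = 0.
So n = (1 + 323) / 6 = 324/6 = 54.
Check: 54·(3·54 − 1)/2 = 4347. ✓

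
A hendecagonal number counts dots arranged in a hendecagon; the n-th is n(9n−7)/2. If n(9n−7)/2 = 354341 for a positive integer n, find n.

Set n(9n−7)/2 = 354341, giving 9n² − 7n − 708682 = 0.
The discriminant is 49 + 72·354341 = 25512601, and √25512601 = 5051.
So n = (7 + 5051) / 18 = 5058/18 = 281.

281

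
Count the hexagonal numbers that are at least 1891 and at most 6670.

28

The n-th hexagonal number is n(2n−1).
Smallest index with value ≥ 1891: n = 31 (giving 1891).
Largest index with value ≤ 6670: n = 58 (giving 6670).
Indices 31 through 58: 28 terms.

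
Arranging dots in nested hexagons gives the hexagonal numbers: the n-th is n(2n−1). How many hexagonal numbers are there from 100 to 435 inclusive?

8

The n-th hexagonal number is n(2n−1).
Smallest index with value ≥ 100: n = 8 (giving 120).
Largest index with value ≤ 435: n = 15 (giving 435).
Indices 8 through 15: 8 terms.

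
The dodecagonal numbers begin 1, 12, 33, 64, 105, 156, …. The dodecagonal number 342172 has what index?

Set n(5n−4) = 342172, giving 5n² − 4n − 342172 = 0.
The discriminant is 16 + 20·342172 = 6843456, and √6843456 = 2616.
So n = (4 + 2616) / 10 = 2620/10 = 262.

262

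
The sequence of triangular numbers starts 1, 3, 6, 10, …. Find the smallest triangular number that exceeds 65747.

66066

Solve n(n+1)/2 > 65747 for integer n.
The largest n with value ≤ 65747 is 362 (since 65703 ≤ 65747 < 66066), so the first above is n = 363, value 66066.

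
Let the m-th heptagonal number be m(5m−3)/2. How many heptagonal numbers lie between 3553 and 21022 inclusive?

The n-th heptagonal number is n(5n−3)/2.
Smallest index with value ≥ 3553: n = 38 (giving 3553).
Largest index with value ≤ 21022: n = 92 (giving 21022).
Indices 38 through 92: 55 terms.

55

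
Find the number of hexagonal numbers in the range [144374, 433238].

The n-th hexagonal number is n(2n−1).
Smallest index with value ≥ 144374: n = 269 (giving 144453).
Largest index with value ≤ 433238: n = 465 (giving 431985).
Indices 269 through 465: 197 terms.

197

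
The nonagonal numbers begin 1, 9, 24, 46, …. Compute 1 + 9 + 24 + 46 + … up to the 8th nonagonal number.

624

Σ i(7i−5)/2 = (7Σi² − 5Σi) / 2 over i = 1..8.
Σi = 36 and Σi² = 204.
(7·204 − 5·36) / 2 = 1248/2 = 624.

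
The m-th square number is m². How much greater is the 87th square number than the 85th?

87² = 7569 and 85² = 7225.
Difference: 7569 − 7225 = 344.

344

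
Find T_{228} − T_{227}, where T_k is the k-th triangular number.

228

Consecutive triangular numbers differ by n: T_{228} − T_{227} = 228.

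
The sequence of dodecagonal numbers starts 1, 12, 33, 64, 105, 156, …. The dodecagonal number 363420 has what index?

270

Set n(5n−4) = 363420, giving 5n² − 4n − 363420 = 0.
The discriminant is 16 + 20·363420 = 7268416, and √7268416 = 2696.
So n = (4 + 2696) / 10 = 2700/10 = 270.
Check: 270·(5·270 − 4) = 363420. ✓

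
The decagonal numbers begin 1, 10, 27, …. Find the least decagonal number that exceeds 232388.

233530

Solve n(4n−3) > 232388 for integer n.
The largest n with value ≤ 232388 is 241 (since 231601 ≤ 232388 < 233530), so the first above is n = 242, value 233530.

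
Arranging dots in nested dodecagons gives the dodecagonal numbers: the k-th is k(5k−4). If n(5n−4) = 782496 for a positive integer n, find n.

396

Set n(5n−4) = 782496, giving 5n² − 4n − 782496 = 0.
The discriminant is 16 + 20·782496 = 15649936, and √15649936 = 3956.
So n = (4 + 3956) / 10 = 3960/10 = 396.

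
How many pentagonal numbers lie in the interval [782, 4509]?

32

The n-th pentagonal number is n(3n−1)/2.
Smallest index with value ≥ 782: n = 23 (giving 782).
Largest index with value ≤ 4509: n = 54 (giving 4347).
Indices 23 through 54: 32 terms.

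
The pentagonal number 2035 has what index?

Set n(3n−1)/2 = 2035, giving 3n² − n − 4070 = 0.
The discriminant is 1 + 24·2035 = 48841, and √48841 = 221.
So n = (1 + 221) / 6 = 222/6 = 37.

37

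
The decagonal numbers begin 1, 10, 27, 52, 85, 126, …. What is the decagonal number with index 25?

2425

The 25th decagonal number is n(4n−3) with n = 25.
25·(4·25 − 3) = 25·97 = 2425.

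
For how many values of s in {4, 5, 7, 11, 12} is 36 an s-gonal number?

1

s = 4: P(4, 6) = 36. ✓
s = 5: P(5, 5) = 35 and P(5, 6) = 51; 36 is not s-gonal.
s = 7: P(7, 4) = 34 and P(7, 5) = 55; 36 is not s-gonal.
s = 11: P(11, 3) = 30 and P(11, 4) = 58; 36 is not s-gonal.
s = 12: P(12, 3) = 33 and P(12, 4) = 64; 36 is not s-gonal.
Hits: s ∈ {4} → 1.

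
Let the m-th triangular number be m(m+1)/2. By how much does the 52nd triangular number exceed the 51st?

Consecutive triangular numbers differ by n: T_{52} − T_{51} = 52.

52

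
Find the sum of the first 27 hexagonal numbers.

Σ i(2i−1) = 2Σi² − Σi over i = 1..27.
Σi = 378 and Σi² = 6930.
2·6930 − 1·378 = 13482.

13482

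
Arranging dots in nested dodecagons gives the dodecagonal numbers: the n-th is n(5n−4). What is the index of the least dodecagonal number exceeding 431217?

Solve n(5n−4) > 431217 for integer n.
The largest n with value ≤ 431217 is 294 (since 431004 ≤ 431217 < 433945), so the first above is n = 295, value 433945.

295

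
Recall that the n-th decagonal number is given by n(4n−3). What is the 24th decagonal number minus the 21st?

24·(4·24 − 3) = 2232 and 21·(4·21 − 3) = 1701.
Difference: 2232 − 1701 = 531.

531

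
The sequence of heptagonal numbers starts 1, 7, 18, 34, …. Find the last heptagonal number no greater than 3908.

Solve n(5n−3)/2 ≤ 3908 for integer n.
n = 39 gives 3744 ≤ 3908, while n = 40 gives 3940 > 3908; so the answer is 3744.

3744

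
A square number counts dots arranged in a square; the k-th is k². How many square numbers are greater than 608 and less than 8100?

65

The n-th square number is n².
Smallest index with value > 608: n = 25 (giving 625).
Largest index with value < 8100: n = 89 (giving 7921).
Indices 25 through 89: 65 terms.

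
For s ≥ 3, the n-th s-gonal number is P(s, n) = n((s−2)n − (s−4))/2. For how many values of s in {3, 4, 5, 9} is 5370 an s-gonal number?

s = 3: P(3, 103) = 5356 and P(3, 104) = 5460; 5370 is not s-gonal.
s = 4: P(4, 73) = 5329 and P(4, 74) = 5476; 5370 is not s-gonal.
s = 5: P(5, 60) = 5370. ✓
s = 9: P(9, 39) = 5226 and P(9, 40) = 5500; 5370 is not s-gonal.
Hits: s ∈ {5} → 1.

1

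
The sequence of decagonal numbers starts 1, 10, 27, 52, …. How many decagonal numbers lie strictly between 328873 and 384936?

23

The n-th decagonal number is n(4n−3).
Smallest index with value > 328873: n = 288 (giving 330912).
Largest index with value < 384936: n = 310 (giving 383470).
Indices 288 through 310: 23 terms.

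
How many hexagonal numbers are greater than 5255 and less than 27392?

66

The n-th hexagonal number is n(2n−1).
Smallest index with value > 5255: n = 52 (giving 5356).
Largest index with value < 27392: n = 117 (giving 27261).
Indices 52 through 117: 66 terms.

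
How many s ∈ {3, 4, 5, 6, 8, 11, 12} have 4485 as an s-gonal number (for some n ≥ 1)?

1

s = 3: P(3, 94) = 4465 and P(3, 95) = 4560; 4485 is not s-gonal.
s = 4: P(4, 66) = 4356 and P(4, 67) = 4489; 4485 is not s-gonal.
s = 5: P(5, 54) = 4347 and P(5, 55) = 4510; 4485 is not s-gonal.
s = 6: P(6, 47) = 4371 and P(6, 48) = 4560; 4485 is not s-gonal.
s = 8: P(8, 39) = 4485. ✓
s = 11: P(11, 31) = 4216 and P(11, 32) = 4496; 4485 is not s-gonal.
s = 12: P(12, 30) = 4380 and P(12, 31) = 4681; 4485 is not s-gonal.
Hits: s ∈ {8} → 1.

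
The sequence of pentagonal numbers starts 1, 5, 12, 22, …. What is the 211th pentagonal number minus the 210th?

Consecutive pentagonal numbers differ by 3n − 2: here 3·211 − 2 = 631.

631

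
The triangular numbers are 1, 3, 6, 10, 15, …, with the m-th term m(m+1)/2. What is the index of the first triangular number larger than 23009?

Solve n(n+1)/2 > 23009 for integer n.
The largest n with value ≤ 23009 is 214 (since 23005 ≤ 23009 < 23220), so the first above is n = 215, value 23220.

215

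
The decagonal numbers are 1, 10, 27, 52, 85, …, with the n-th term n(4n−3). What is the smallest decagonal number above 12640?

12825

Solve n(4n−3) > 12640 for integer n.
The largest n with value ≤ 12640 is 56 (since 12376 ≤ 12640 < 12825), so the first above is n = 57, value 12825.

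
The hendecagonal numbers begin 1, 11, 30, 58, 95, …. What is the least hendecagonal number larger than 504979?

Solve n(9n−7)/2 > 504979 for integer n.
The largest n with value ≤ 504979 is 335 (since 503840 ≤ 504979 < 506856), so the first above is n = 336, value 506856.

506856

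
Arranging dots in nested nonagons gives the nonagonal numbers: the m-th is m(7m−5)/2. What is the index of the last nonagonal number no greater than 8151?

Solve n(7n−5)/2 ≤ 8151 for integer n.
n = 48 gives 7944 ≤ 8151, while n = 49 gives 8281 > 8151; so the answer is index 48.

48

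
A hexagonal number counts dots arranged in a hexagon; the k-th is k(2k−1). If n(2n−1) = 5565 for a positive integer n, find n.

53

Set n(2n−1) = 5565, giving 2n² − n − 5565 = 0.
So n = (1 + 211) / 4 = 212/4 = 53.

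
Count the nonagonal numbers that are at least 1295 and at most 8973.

31

The n-th nonagonal number is n(7n−5)/2.
Smallest index with value ≥ 1295: n = 20 (giving 1350).
Largest index with value ≤ 8973: n = 50 (giving 8625).
Indices 20 through 50: 31 terms.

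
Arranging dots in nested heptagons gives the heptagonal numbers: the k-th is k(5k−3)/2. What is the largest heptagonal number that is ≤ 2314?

Solve n(5n−3)/2 ≤ 2314 for integer n.
n = 30 gives 2205 ≤ 2314, while n = 31 gives 2356 > 2314; so the answer is 2205.

2205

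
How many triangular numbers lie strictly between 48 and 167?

8

The n-th triangular number is n(n+1)/2.
Smallest index with value > 48: n = 10 (giving 55).
Largest index with value < 167: n = 17 (giving 153).
Indices 10 through 17: 8 terms.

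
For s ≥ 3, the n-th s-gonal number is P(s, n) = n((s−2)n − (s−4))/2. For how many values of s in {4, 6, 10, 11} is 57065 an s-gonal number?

1

s = 4: P(4, 238) = 56644 and P(4, 239) = 57121; 57065 is not s-gonal.
s = 6: P(6, 169) = 56953 and P(6, 170) = 57630; 57065 is not s-gonal.
s = 10: P(10, 119) = 56287 and P(10, 120) = 57240; 57065 is not s-gonal.
s = 11: P(11, 113) = 57065. ✓
Hits: s ∈ {11} → 1.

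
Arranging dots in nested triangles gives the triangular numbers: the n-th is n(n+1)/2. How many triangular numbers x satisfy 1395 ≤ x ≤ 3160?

27

The n-th triangular number is n(n+1)/2.
Smallest index with value ≥ 1395: n = 53 (giving 1431).
Largest index with value ≤ 3160: n = 79 (giving 3160).
Indices 53 through 79: 27 terms.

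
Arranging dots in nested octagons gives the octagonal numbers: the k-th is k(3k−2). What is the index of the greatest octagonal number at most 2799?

30

Solve n(3n−2) ≤ 2799 for integer n.
n = 30 gives 2640 ≤ 2799, while n = 31 gives 2821 > 2799; so the answer is index 30.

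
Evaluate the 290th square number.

84100

The 290th square number is n² with n = 290.
290² = 84100.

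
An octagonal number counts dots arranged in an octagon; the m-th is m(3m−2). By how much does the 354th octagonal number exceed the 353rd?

2119

Consecutive octagonal numbers differ by 6n − 5: here 6·354 − 5 = 2119.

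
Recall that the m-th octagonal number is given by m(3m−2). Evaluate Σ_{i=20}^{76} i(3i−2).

434796

Σ i(3i−2) = 3Σi² − 2Σi over i = 20..76.
Σi = 2926 − 190 = 2736 and Σi² = 149226 − 2470 = 146756.
3·146756 − 2·2736 = 434796.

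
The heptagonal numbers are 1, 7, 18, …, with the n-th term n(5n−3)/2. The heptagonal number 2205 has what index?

Set n(5n−3)/2 = 2205, giving 5n² − 3n − 4410 = 0.
So n = (3 + 297) / 10 = 300/10 = 30.

30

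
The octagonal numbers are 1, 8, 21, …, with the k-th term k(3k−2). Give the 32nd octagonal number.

32·(3·32 − 2) = 32·94 = 3008.

3008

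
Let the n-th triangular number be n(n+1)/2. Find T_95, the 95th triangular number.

4560

95·96/2 = 9120/2 = 4560.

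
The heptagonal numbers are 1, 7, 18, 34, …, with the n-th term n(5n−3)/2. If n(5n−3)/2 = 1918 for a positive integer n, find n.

28

Set n(5n−3)/2 = 1918, giving 5n² − 3n − 3836 = 0.
The discriminant is 9 + 40·1918 = 76729, and √76729 = 277.
So n = (3 + 277) / 10 = 280/10 = 28.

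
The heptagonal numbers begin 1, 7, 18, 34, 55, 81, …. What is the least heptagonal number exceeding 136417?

136539

Solve n(5n−3)/2 > 136417 for integer n.
The largest n with value ≤ 136417 is 233 (since 135373 ≤ 136417 < 136539), so the first above is n = 234, value 136539.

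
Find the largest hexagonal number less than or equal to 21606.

21528

Solve n(2n−1) ≤ 21606 for integer n.
n = 104 gives 21528 ≤ 21606, while n = 105 gives 21945 > 21606; so the answer is 21528.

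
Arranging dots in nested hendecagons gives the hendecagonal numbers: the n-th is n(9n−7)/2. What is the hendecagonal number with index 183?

The 183rd hendecagonal number is n(9n−7)/2 with n = 183.
183·(9·183 − 7)/2 = 183·1640/2 = 183·820 = 150060.

150060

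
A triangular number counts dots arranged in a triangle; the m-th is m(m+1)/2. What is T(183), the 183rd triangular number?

The 183rd triangular number is n(n+1)/2 with n = 183.
183·184/2 = 33672/2 = 16836.

16836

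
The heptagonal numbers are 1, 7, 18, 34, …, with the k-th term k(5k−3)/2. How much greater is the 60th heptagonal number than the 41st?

4769

60·(5·60 − 3)/2 = 8910 and 41·(5·41 − 3)/2 = 4141.
Difference: 8910 − 4141 = 4769.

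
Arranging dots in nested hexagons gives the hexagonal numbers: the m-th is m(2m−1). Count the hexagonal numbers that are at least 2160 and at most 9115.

34

The n-th hexagonal number is n(2n−1).
Smallest index with value ≥ 2160: n = 34 (giving 2278).
Largest index with value ≤ 9115: n = 67 (giving 8911).
Indices 34 through 67: 34 terms.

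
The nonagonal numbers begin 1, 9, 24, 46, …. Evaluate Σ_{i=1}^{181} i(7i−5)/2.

Σ i(7i−5)/2 = (7Σi² − 5Σi) / 2 over i = 1..181.
Σi = 16471 and Σi² = 1992991.
(7·1992991 − 5·16471) / 2 = 13868582/2 = 6934291.

6934291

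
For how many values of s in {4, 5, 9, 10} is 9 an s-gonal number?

s = 4: P(4, 3) = 9. ✓
s = 5: P(5, 2) = 5 and P(5, 3) = 12; 9 is not s-gonal.
s = 9: P(9, 2) = 9. ✓
s = 10: P(10, 1) = 1 and P(10, 2) = 10; 9 is not s-gonal.
Hits: s ∈ {4, 9} → 2.

2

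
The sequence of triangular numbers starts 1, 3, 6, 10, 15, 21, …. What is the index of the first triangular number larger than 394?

28

Solve n(n+1)/2 > 394 for integer n.
The largest n with value ≤ 394 is 27 (since 378 ≤ 394 < 406), so the first above is n = 28, value 406.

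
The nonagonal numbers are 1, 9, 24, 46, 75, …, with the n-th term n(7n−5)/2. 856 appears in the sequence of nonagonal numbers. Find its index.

16

Set n(7n−5)/2 = 856, giving 7n² − 5n − 1712 = 0.
The discriminant is 25 + 56·856 = 47961, and √47961 = 219.
So n = (5 + 219) / 14 = 224/14 = 16.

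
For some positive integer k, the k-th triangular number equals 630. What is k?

Set n(n+1)/2 = 630, giving n² + n − 1260 = 0.
So n = (-1 + 71) / 2 = 70/2 = 35.
Check: 35·36/2 = 630. ✓

35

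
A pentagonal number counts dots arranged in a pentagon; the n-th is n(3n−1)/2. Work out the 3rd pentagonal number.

12

The 3rd pentagonal number is n(3n−1)/2 with n = 3.
3·(3·3 − 1)/2 = 3·8/2 = 3·4 = 12.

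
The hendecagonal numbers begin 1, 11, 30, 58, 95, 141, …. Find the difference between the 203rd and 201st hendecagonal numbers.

203·(9·203 − 7)/2 = 184730 and 201·(9·201 − 7)/2 = 181101.
Difference: 184730 − 181101 = 3629.

3629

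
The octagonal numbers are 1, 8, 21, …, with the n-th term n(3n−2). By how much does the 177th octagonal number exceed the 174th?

177·(3·177 − 2) = 93633 and 174·(3·174 − 2) = 90480.
Difference: 93633 − 90480 = 3153.

3153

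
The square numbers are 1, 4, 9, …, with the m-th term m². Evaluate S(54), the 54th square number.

2916

The 54th square number is n² with n = 54.
54² = 2916.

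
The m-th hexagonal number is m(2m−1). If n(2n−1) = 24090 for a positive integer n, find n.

110

Set n(2n−1) = 24090, giving 2n² − n − 24090 = 0.
The discriminant is 1 + 8·24090 = 192721, and √192721 = 439.
So n = (1 + 439) / 4 = 440/4 = 110.
Check: 110·(2·110 − 1) = 24090. ✓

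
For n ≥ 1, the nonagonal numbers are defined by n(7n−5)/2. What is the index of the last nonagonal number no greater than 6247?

42

Solve n(7n−5)/2 ≤ 6247 for integer n.
n = 42 gives 6069 ≤ 6247, while n = 43 gives 6364 > 6247; so the answer is index 42.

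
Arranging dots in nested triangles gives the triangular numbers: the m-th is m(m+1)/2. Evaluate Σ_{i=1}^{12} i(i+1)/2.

Σ i(i+1)/2 = (Σi² + Σi) / 2 over i = 1..12.
Σi = 78 and Σi² = 650.
(1·650 + 1·78) / 2 = 728/2 = 364.

364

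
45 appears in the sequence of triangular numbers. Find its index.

9

Set n(n+1)/2 = 45, giving n² + n − 90 = 0.
The discriminant is 1 + 8·45 = 361, and √361 = 19.
So n = (-1 + 19) / 2 = 18/2 = 9.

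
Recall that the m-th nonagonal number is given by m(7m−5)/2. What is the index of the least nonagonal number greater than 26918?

Solve n(7n−5)/2 > 26918 for integer n.
The largest n with value ≤ 26918 is 88 (since 26884 ≤ 26918 < 27501), so the first above is n = 89, value 27501.

89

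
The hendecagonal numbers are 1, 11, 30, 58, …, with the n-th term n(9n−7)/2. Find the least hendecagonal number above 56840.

Solve n(9n−7)/2 > 56840 for integer n.
The largest n with value ≤ 56840 is 112 (since 56056 ≤ 56840 < 57065), so the first above is n = 113, value 57065.

57065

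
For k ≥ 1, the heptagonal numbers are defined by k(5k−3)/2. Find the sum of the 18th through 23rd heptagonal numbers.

6163

Σ i(5i−3)/2 = (5Σi² − 3Σi) / 2 over i = 18..23.
Σi = 276 − 153 = 123 and Σi² = 4324 − 1785 = 2539.
(5·2539 − 3·123) / 2 = 12326/2 = 6163.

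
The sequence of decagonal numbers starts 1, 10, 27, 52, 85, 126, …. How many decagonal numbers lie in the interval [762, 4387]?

19

The n-th decagonal number is n(4n−3).
Smallest index with value ≥ 762: n = 15 (giving 855).
Largest index with value ≤ 4387: n = 33 (giving 4257).
Indices 15 through 33: 19 terms.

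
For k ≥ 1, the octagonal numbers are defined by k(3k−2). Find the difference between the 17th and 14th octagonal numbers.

17·(3·17 − 2) = 833 and 14·(3·14 − 2) = 560.
Difference: 833 − 560 = 273.

273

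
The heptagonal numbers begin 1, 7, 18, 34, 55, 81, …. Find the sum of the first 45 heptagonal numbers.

76935

Σ i(5i−3)/2 = (5Σi² − 3Σi) / 2 over i = 1..45.
Σi = 1035 and Σi² = 31395.
(5·31395 − 3·1035) / 2 = 153870/2 = 76935.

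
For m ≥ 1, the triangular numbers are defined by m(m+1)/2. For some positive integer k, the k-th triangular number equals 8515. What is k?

Set n(n+1)/2 = 8515, giving n² + n − 17030 = 0.
The discriminant is 1 + 8·8515 = 68121, and √68121 = 261.
So n = (-1 + 261) / 2 = 260/2 = 130.
Check: 130·131/2 = 8515. ✓

130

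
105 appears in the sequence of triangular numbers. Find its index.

Set n(n+1)/2 = 105, giving n² + n − 210 = 0.
So n = (-1 + 29) / 2 = 28/2 = 14.

14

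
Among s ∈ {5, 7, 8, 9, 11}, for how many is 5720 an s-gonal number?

s = 5: P(5, 61) = 5551 and P(5, 62) = 5735; 5720 is not s-gonal.
s = 7: P(7, 48) = 5688 and P(7, 49) = 5929; 5720 is not s-gonal.
s = 8: P(8, 44) = 5720. ✓
s = 9: P(9, 40) = 5500 and P(9, 41) = 5781; 5720 is not s-gonal.
s = 11: P(11, 36) = 5706 and P(11, 37) = 6031; 5720 is not s-gonal.
Hits: s ∈ {8} → 1.

1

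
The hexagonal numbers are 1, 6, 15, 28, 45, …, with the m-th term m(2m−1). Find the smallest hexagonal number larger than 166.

Solve n(2n−1) > 166 for integer n.
The largest n with value ≤ 166 is 9 (since 153 ≤ 166 < 190), so the first above is n = 10, value 190.

190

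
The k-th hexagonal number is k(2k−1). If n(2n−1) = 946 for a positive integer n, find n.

22

Set n(2n−1) = 946, giving 2n² − n − 946 = 0.
So n = (1 + 87) / 4 = 88/4 = 22.
Check: 22·(2·22 − 1) = 946. ✓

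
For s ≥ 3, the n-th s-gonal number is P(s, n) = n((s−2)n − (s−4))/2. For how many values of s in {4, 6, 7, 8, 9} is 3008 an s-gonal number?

1

s = 4: P(4, 54) = 2916 and P(4, 55) = 3025; 3008 is not s-gonal.
s = 6: P(6, 39) = 3003 and P(6, 40) = 3160; 3008 is not s-gonal.
s = 7: P(7, 34) = 2839 and P(7, 35) = 3010; 3008 is not s-gonal.
s = 8: P(8, 32) = 3008. ✓
s = 9: P(9, 29) = 2871 and P(9, 30) = 3075; 3008 is not s-gonal.
Hits: s ∈ {8} → 1.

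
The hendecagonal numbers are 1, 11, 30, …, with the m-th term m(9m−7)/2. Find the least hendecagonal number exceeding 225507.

227025

Solve n(9n−7)/2 > 225507 for integer n.
The largest n with value ≤ 225507 is 224 (since 225008 ≤ 225507 < 227025), so the first above is n = 225, value 227025.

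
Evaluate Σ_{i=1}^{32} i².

11440

Σ_{i=1}^{32} i² = 32·33·65/6 = 11440.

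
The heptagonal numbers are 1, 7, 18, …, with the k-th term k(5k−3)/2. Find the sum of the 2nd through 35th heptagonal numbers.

36329

Σ i(5i−3)/2 = (5Σi² − 3Σi) / 2 over i = 2..35.
Σi = 630 − 1 = 629 and Σi² = 14910 − 1 = 14909.
(5·14909 − 3·629) / 2 = 72658/2 = 36329.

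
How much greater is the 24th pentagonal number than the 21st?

201

24·(3·24 − 1)/2 = 852 and 21·(3·21 − 1)/2 = 651.
Difference: 852 − 651 = 201.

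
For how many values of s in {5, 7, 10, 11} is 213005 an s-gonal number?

1

s = 5: P(5, 377) = 213005. ✓
s = 7: P(7, 292) = 212722 and P(7, 293) = 214183; 213005 is not s-gonal.
s = 10: P(10, 231) = 212751 and P(10, 232) = 214600; 213005 is not s-gonal.
s = 11: P(11, 217) = 211141 and P(11, 218) = 213095; 213005 is not s-gonal.
Hits: s ∈ {5} → 1.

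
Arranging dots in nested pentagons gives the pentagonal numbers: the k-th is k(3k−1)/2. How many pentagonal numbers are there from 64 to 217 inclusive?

The n-th pentagonal number is n(3n−1)/2.
Smallest index with value ≥ 64: n = 7 (giving 70).
Largest index with value ≤ 217: n = 12 (giving 210).
Indices 7 through 12: 6 terms.

6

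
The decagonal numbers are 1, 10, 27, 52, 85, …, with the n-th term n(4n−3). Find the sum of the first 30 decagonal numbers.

36425

Σ i(4i−3) = 4Σi² − 3Σi over i = 1..30.
Σi = 465 and Σi² = 9455.
4·9455 − 3·465 = 36425.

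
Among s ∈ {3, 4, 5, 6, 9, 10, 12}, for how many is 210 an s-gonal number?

2

s = 3: P(3, 20) = 210. ✓
s = 4: P(4, 14) = 196 and P(4, 15) = 225; 210 is not s-gonal.
s = 5: P(5, 12) = 210. ✓
s = 6: P(6, 10) = 190 and P(6, 11) = 231; 210 is not s-gonal.
s = 9: P(9, 8) = 204 and P(9, 9) = 261; 210 is not s-gonal.
s = 10: P(10, 7) = 175 and P(10, 8) = 232; 210 is not s-gonal.
s = 12: P(12, 6) = 156 and P(12, 7) = 217; 210 is not s-gonal.
Hits: s ∈ {3, 5} → 2.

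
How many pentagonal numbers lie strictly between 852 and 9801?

The n-th pentagonal number is n(3n−1)/2.
Smallest index with value > 852: n = 25 (giving 925).
Largest index with value < 9801: n = 80 (giving 9560).
Indices 25 through 80: 56 terms.

56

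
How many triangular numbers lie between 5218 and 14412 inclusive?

68

The n-th triangular number is n(n+1)/2.
Smallest index with value ≥ 5218: n = 102 (giving 5253).
Largest index with value ≤ 14412: n = 169 (giving 14365).
Indices 102 through 169: 68 terms.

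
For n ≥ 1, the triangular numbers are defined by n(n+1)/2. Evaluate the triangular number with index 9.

45

9·10/2 = 90/2 = 45.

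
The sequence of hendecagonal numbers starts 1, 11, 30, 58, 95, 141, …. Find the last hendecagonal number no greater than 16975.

16531

Solve n(9n−7)/2 ≤ 16975 for integer n.
n = 61 gives 16531 ≤ 16975, while n = 62 gives 17081 > 16975; so the answer is 16531.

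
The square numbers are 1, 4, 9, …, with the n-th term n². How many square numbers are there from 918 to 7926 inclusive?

The n-th square number is n².
Smallest index with value ≥ 918: n = 31 (giving 961).
Largest index with value ≤ 7926: n = 89 (giving 7921).
Indices 31 through 89: 59 terms.

59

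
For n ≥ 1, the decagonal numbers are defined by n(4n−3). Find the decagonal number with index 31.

3751

31·(4·31 − 3) = 31·121 = 3751.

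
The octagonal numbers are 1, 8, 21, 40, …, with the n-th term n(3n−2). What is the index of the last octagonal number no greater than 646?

15

Solve n(3n−2) ≤ 646 for integer n.
n = 15 gives 645 ≤ 646, while n = 16 gives 736 > 646; so the answer is index 15.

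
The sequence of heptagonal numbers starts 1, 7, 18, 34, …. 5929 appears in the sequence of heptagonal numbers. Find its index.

49

Set n(5n−3)/2 = 5929, giving 5n² − 3n − 11858 = 0.
The discriminant is 9 + 40·5929 = 237169, and √237169 = 487.
So n = (3 + 487) / 10 = 490/10 = 49.
Check: 49·(5·49 − 3)/2 = 5929. ✓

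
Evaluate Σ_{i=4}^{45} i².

Σ_{i=4}^{45} i² = 31395 − 14 = 31381.

31381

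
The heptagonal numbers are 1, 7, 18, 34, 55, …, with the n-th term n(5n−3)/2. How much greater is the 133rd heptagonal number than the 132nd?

661

Consecutive heptagonal numbers differ by 5n − 4: here 5·133 − 4 = 661.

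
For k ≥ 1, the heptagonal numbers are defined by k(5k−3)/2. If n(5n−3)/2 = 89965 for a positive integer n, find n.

Set n(5n−3)/2 = 89965, giving 5n² − 3n − 179930 = 0.
The discriminant is 9 + 40·89965 = 3598609, and √3598609 = 1897.
So n = (3 + 1897) / 10 = 1900/10 = 190.

190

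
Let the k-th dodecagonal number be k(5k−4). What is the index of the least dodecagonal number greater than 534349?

328

Solve n(5n−4) > 534349 for integer n.
The largest n with value ≤ 534349 is 327 (since 533337 ≤ 534349 < 536608), so the first above is n = 328, value 536608.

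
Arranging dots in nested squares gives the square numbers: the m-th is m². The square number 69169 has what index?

We need n² = 69169, so n = √69169 = 263.

263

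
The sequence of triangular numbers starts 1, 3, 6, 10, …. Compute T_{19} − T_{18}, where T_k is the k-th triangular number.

Consecutive triangular numbers differ by n: T_{19} − T_{18} = 19.

19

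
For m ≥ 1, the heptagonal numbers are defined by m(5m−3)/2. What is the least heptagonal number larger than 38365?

Solve n(5n−3)/2 > 38365 for integer n.
The largest n with value ≤ 38365 is 124 (since 38254 ≤ 38365 < 38875), so the first above is n = 125, value 38875.

38875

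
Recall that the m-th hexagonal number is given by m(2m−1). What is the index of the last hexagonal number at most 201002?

Solve n(2n−1) ≤ 201002 for integer n.
n = 317 gives 200661 ≤ 201002, while n = 318 gives 201930 > 201002; so the answer is index 317.

317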